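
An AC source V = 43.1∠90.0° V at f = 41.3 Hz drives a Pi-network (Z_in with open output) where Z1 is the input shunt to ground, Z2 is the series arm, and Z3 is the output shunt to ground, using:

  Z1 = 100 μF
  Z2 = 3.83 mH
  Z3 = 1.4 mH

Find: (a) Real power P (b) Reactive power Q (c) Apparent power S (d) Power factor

Step 1 — Angular frequency: ω = 2π·f = 2π·41.3 = 259.5 rad/s.
Step 2 — Component impedances:
  Z1: Z = 1/(jωC) = -j/(ω·C) = 0 - j38.54 Ω
  Z2: Z = jωL = j·259.5·0.00383 = 0 + j0.9939 Ω
  Z3: Z = jωL = j·259.5·0.0014 = 0 + j0.3633 Ω
Step 3 — With open output, the series arm Z2 and the output shunt Z3 appear in series to ground: Z2 + Z3 = 0 + j1.357 Ω.
Step 4 — Parallel with input shunt Z1: Z_in = Z1 || (Z2 + Z3) = 0 + j1.407 Ω = 1.407∠90.0° Ω.
Step 5 — Source phasor: V = 43.1∠90.0° V = 0 + j43.1 V.
Step 6 — Current: I = V / Z = 30.64 A = 30.64∠-0.0° A.
Step 7 — Complex power: S = V·I* = 0 + j1321 VA.
Step 8 — Real power: P = Re(S) = 0 W.
Step 9 — Reactive power: Q = Im(S) = 1321 VAR.
Step 10 — Apparent power: |S| = 1321 VA.
Step 11 — Power factor: PF = P/|S| = 0 (lagging).

(a) P = 0 W  (b) Q = 1321 VAR  (c) S = 1321 VA  (d) PF = 0 (lagging)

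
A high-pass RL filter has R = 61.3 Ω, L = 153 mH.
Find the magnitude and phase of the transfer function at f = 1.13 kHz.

Step 1 — Angular frequency: ω = 2π·1130 = 7100 rad/s.
Step 2 — Transfer function: H(jω) = jωL/(R + jωL).
Step 3 — Numerator jωL = j·1086; denominator R + jωL = 61.3 + j1086.
Step 4 — H = 0.9968 + j0.05625.
Step 5 — Magnitude: |H| = 0.9984 (-0.0 dB); phase: φ = 3.2°.

|H| = 0.9984 (-0.0 dB), φ = 3.2°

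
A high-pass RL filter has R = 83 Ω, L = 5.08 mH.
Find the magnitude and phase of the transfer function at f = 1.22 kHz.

Step 1 — Angular frequency: ω = 2π·1220 = 7665 rad/s.
Step 2 — Transfer function: H(jω) = jωL/(R + jωL).
Step 3 — Numerator jωL = j·38.94; denominator R + jωL = 83 + j38.94.
Step 4 — H = 0.1804 + j0.3845.
Step 5 — Magnitude: |H| = 0.4247 (-7.4 dB); phase: φ = 64.9°.

|H| = 0.4247 (-7.4 dB), φ = 64.9°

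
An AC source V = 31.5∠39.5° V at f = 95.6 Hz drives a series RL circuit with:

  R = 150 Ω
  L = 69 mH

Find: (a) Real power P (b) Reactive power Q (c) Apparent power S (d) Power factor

Step 1 — Angular frequency: ω = 2π·f = 2π·95.6 = 600.7 rad/s.
Step 2 — Component impedances:
  R: Z = R = 150 Ω
  L: Z = jωL = j·600.7·0.069 = 0 + j41.45 Ω
Step 3 — Series combination: Z_total = R + L = 150 + j41.45 Ω = 155.6∠15.4° Ω.
Step 4 — Source phasor: V = 31.5∠39.5° V = 24.31 + j20.04 V.
Step 5 — Current: I = V / Z = 0.1848 + j0.0825 A = 0.2024∠24.1° A.
Step 6 — Complex power: S = V·I* = 6.146 + j1.698 VA.
Step 7 — Real power: P = Re(S) = 6.146 W.
Step 8 — Reactive power: Q = Im(S) = 1.698 VAR.
Step 9 — Apparent power: |S| = 6.376 VA.
Step 10 — Power factor: PF = P/|S| = 0.9639 (lagging).

(a) P = 6.146 W  (b) Q = 1.698 VAR  (c) S = 6.376 VA  (d) PF = 0.9639 (lagging)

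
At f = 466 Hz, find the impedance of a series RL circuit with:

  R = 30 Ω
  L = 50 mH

Step 1 — Angular frequency: ω = 2π·f = 2π·466 = 2928 rad/s.
Step 2 — Component impedances:
  R: Z = R = 30 Ω
  L: Z = jωL = j·2928·0.05 = 0 + j146.4 Ω
Step 3 — Series combination: Z_total = R + L = 30 + j146.4 Ω = 149.4∠78.4° Ω.

Z = 30 + j146.4 Ω = 149.4∠78.4° Ω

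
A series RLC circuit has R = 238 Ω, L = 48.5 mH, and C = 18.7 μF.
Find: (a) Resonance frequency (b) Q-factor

Step 1 — Resonance condition Im(Z)=0 gives ω₀ = 1/√(LC).
Step 2 — ω₀ = 1/√(0.0485·1.87e-05) = 1050 rad/s.
Step 3 — f₀ = ω₀/(2π) = 167.1 Hz.
Step 4 — Series Q: Q = ω₀L/R = 1050·0.0485/238 = 0.214.

(a) f₀ = 167.1 Hz  (b) Q = 0.214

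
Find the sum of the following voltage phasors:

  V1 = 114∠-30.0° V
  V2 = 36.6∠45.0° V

Step 1 — Convert each phasor to rectangular form:
  V1 = 114·(cos(-30.0°) + j·sin(-30.0°)) = 98.73 - j57 V
  V2 = 36.6·(cos(45.0°) + j·sin(45.0°)) = 25.88 + j25.88 V
Step 2 — Sum components: V_total = 124.6 - j31.12 V.
Step 3 — Convert to polar: |V_total| = 128.4 V, ∠V_total = -14.0°.

V_total = 128.4∠-14.0° V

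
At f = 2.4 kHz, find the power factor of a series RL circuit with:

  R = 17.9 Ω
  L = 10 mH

Step 1 — Angular frequency: ω = 2π·f = 2π·2400 = 1.508e+04 rad/s.
Step 2 — Component impedances:
  R: Z = R = 17.9 Ω
  L: Z = jωL = j·1.508e+04·0.01 = 0 + j150.8 Ω
Step 3 — Series combination: Z_total = R + L = 17.9 + j150.8 Ω = 151.9∠83.2° Ω.
Step 4 — Power factor: PF = cos(φ) = Re(Z)/|Z| = 17.9/151.86 = 0.1179.
Step 5 — Type: Im(Z) = 150.8 ⇒ lagging (phase φ = 83.2°).

PF = 0.1179 (lagging, φ = 83.2°)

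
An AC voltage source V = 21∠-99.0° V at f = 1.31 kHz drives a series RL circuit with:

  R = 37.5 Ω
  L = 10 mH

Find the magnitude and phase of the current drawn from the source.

Step 1 — Angular frequency: ω = 2π·f = 2π·1310 = 8231 rad/s.
Step 2 — Component impedances:
  R: Z = R = 37.5 Ω
  L: Z = jωL = j·8231·0.01 = 0 + j82.31 Ω
Step 3 — Series combination: Z_total = R + L = 37.5 + j82.31 Ω = 90.45∠65.5° Ω.
Step 4 — Source phasor: V = 21∠-99.0° V = -3.285 - j20.74 V.
Step 5 — Ohm's law: I = V / Z_total = (-3.285 - j20.74) / (37.5 + j82.31) = -0.2237 - j0.06202 A.
Step 6 — Convert to polar: |I| = 0.2322 A, ∠I = -164.5°.

I = 0.2322∠-164.5° A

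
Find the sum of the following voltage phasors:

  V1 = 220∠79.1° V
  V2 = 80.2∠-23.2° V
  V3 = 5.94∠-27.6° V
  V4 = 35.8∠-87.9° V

Step 1 — Convert each phasor to rectangular form:
  V1 = 220·(cos(79.1°) + j·sin(79.1°)) = 41.6 + j216 V
  V2 = 80.2·(cos(-23.2°) + j·sin(-23.2°)) = 73.71 - j31.59 V
  V3 = 5.94·(cos(-27.6°) + j·sin(-27.6°)) = 5.264 - j2.752 V
  V4 = 35.8·(cos(-87.9°) + j·sin(-87.9°)) = 1.312 - j35.78 V
Step 2 — Sum components: V_total = 121.9 + j145.9 V.
Step 3 — Convert to polar: |V_total| = 190.1 V, ∠V_total = 50.1°.

V_total = 190.1∠50.1° V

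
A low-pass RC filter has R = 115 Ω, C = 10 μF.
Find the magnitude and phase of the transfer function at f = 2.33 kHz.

Step 1 — Angular frequency: ω = 2π·2330 = 1.464e+04 rad/s.
Step 2 — Transfer function: H(jω) = 1/(1 + jωRC).
Step 3 — Denominator: 1 + jωRC = 1 + j·1.464e+04·115·1e-05 = 1 + j16.84.
Step 4 — H = 0.003516 - j0.05919.
Step 5 — Magnitude: |H| = 0.05929 (-24.5 dB); phase: φ = -86.6°.

|H| = 0.05929 (-24.5 dB), φ = -86.6°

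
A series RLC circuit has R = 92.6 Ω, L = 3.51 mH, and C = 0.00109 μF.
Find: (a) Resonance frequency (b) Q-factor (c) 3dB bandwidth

Step 1 — Resonance: ω₀ = 1/√(LC) = 1/√(0.00351·1.09e-09) = 5.112e+05 rad/s.
Step 2 — f₀ = ω₀/(2π) = 8.137e+04 Hz.
Step 3 — Series Q: Q = ω₀L/R = 5.112e+05·0.00351/92.6 = 19.38.
Step 4 — Bandwidth: Δω = ω₀/Q = 2.638e+04 rad/s; BW = Δω/(2π) = 4199 Hz.

(a) f₀ = 8.137e+04 Hz  (b) Q = 19.38  (c) BW = 4199 Hz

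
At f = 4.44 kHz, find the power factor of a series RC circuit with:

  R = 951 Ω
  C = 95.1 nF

Step 1 — Angular frequency: ω = 2π·f = 2π·4440 = 2.79e+04 rad/s.
Step 2 — Component impedances:
  R: Z = R = 951 Ω
  C: Z = 1/(jωC) = -j/(ω·C) = 0 - j376.9 Ω
Step 3 — Series combination: Z_total = R + C = 951 - j376.9 Ω = 1023∠-21.6° Ω.
Step 4 — Power factor: PF = cos(φ) = Re(Z)/|Z| = 951/1023 = 0.9296.
Step 5 — Type: Im(Z) = -376.9 ⇒ leading (phase φ = -21.6°).

PF = 0.9296 (leading, φ = -21.6°)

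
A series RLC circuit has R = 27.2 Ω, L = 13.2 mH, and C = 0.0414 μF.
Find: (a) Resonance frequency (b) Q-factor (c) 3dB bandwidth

Step 1 — Resonance: ω₀ = 1/√(LC) = 1/√(0.0132·4.14e-08) = 4.278e+04 rad/s.
Step 2 — f₀ = ω₀/(2π) = 6808 Hz.
Step 3 — Series Q: Q = ω₀L/R = 4.278e+04·0.0132/27.2 = 20.76.
Step 4 — Bandwidth: Δω = ω₀/Q = 2061 rad/s; BW = Δω/(2π) = 328 Hz.

(a) f₀ = 6808 Hz  (b) Q = 20.76  (c) BW = 328 Hz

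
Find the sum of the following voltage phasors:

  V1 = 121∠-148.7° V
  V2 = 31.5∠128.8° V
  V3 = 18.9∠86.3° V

Step 1 — Convert each phasor to rectangular form:
  V1 = 121·(cos(-148.7°) + j·sin(-148.7°)) = -103.4 - j62.86 V
  V2 = 31.5·(cos(128.8°) + j·sin(128.8°)) = -19.74 + j24.55 V
  V3 = 18.9·(cos(86.3°) + j·sin(86.3°)) = 1.22 + j18.86 V
Step 2 — Sum components: V_total = -121.9 - j19.45 V.
Step 3 — Convert to polar: |V_total| = 123.5 V, ∠V_total = -170.9°.

V_total = 123.5∠-170.9° V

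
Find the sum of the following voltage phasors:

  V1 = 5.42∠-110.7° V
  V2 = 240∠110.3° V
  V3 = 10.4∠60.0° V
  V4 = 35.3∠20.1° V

Step 1 — Convert each phasor to rectangular form:
  V1 = 5.42·(cos(-110.7°) + j·sin(-110.7°)) = -1.916 - j5.07 V
  V2 = 240·(cos(110.3°) + j·sin(110.3°)) = -83.26 + j225.1 V
  V3 = 10.4·(cos(60.0°) + j·sin(60.0°)) = 5.2 + j9.007 V
  V4 = 35.3·(cos(20.1°) + j·sin(20.1°)) = 33.15 + j12.13 V
Step 2 — Sum components: V_total = -46.83 + j241.2 V.
Step 3 — Convert to polar: |V_total| = 245.7 V, ∠V_total = 101.0°.

V_total = 245.7∠101.0° V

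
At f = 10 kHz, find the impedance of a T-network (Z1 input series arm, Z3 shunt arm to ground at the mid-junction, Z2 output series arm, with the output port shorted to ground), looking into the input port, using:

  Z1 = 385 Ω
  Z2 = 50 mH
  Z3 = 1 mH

Step 1 — Angular frequency: ω = 2π·f = 2π·1e+04 = 6.283e+04 rad/s.
Step 2 — Component impedances:
  Z1: Z = R = 385 Ω
  Z2: Z = jωL = j·6.283e+04·0.05 = 0 + j3142 Ω
  Z3: Z = jωL = j·6.283e+04·0.001 = 0 + j62.83 Ω
Step 3 — With the output port shorted to ground, the output series arm Z2 runs from the junction to ground; the shunt arm Z3 also runs from the junction to ground. They appear in parallel: Z3 || Z2 = 0 + j61.6 Ω.
Step 4 — Series with input arm Z1: Z_in = Z1 + (Z3 || Z2) = 385 + j61.6 Ω = 389.9∠9.1° Ω.

Z = 385 + j61.6 Ω = 389.9∠9.1° Ω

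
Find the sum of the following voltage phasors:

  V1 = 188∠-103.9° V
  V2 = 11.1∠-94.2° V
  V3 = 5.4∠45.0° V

Step 1 — Convert each phasor to rectangular form:
  V1 = 188·(cos(-103.9°) + j·sin(-103.9°)) = -45.16 - j182.5 V
  V2 = 11.1·(cos(-94.2°) + j·sin(-94.2°)) = -0.8129 - j11.07 V
  V3 = 5.4·(cos(45.0°) + j·sin(45.0°)) = 3.818 + j3.818 V
Step 2 — Sum components: V_total = -42.16 - j189.7 V.
Step 3 — Convert to polar: |V_total| = 194.4 V, ∠V_total = -102.5°.

V_total = 194.4∠-102.5° V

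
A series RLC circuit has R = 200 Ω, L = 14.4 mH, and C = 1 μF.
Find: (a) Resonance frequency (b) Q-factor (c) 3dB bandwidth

Step 1 — Resonance condition Im(Z)=0 gives ω₀ = 1/√(LC).
Step 2 — ω₀ = 1/√(0.0144·1e-06) = 8333 rad/s.
Step 3 — f₀ = ω₀/(2π) = 1326 Hz.
Step 4 — Series Q: Q = ω₀L/R = 8333·0.0144/200 = 0.6.
Step 5 — 3dB bandwidth: Δω = ω₀/Q = 1.389e+04 rad/s; BW = Δω/(2π) = 2210 Hz.

(a) f₀ = 1326 Hz  (b) Q = 0.6  (c) BW = 2210 Hz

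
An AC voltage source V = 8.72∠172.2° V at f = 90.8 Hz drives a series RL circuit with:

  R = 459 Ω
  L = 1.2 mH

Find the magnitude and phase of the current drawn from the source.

Step 1 — Angular frequency: ω = 2π·f = 2π·90.8 = 570.5 rad/s.
Step 2 — Component impedances:
  R: Z = R = 459 Ω
  L: Z = jωL = j·570.5·0.0012 = 0 + j0.6846 Ω
Step 3 — Series combination: Z_total = R + L = 459 + j0.6846 Ω = 459∠0.1° Ω.
Step 4 — Source phasor: V = 8.72∠172.2° V = -8.639 + j1.183 V.
Step 5 — Ohm's law: I = V / Z_total = (-8.639 + j1.183) / (459 + j0.6846) = -0.01882 + j0.002606 A.
Step 6 — Convert to polar: |I| = 0.019 A, ∠I = 172.1°.

I = 0.019∠172.1° A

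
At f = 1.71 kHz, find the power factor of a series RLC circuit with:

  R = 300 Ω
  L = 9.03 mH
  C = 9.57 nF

Step 1 — Angular frequency: ω = 2π·f = 2π·1710 = 1.074e+04 rad/s.
Step 2 — Component impedances:
  R: Z = R = 300 Ω
  L: Z = jωL = j·1.074e+04·0.00903 = 0 + j97.02 Ω
  C: Z = 1/(jωC) = -j/(ω·C) = 0 - j9726 Ω
Step 3 — Series combination: Z_total = R + L + C = 300 - j9628 Ω = 9633∠-88.2° Ω.
Step 4 — Power factor: PF = cos(φ) = Re(Z)/|Z| = 300/9633 = 0.03114.
Step 5 — Type: Im(Z) = -9628 ⇒ leading (phase φ = -88.2°).

PF = 0.03114 (leading, φ = -88.2°)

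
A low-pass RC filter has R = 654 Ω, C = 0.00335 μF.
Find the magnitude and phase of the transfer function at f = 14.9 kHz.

Step 1 — Angular frequency: ω = 2π·1.49e+04 = 9.362e+04 rad/s.
Step 2 — Transfer function: H(jω) = 1/(1 + jωRC).
Step 3 — Denominator: 1 + jωRC = 1 + j·9.362e+04·654·3.35e-09 = 1 + j0.2051.
Step 4 — H = 0.9596 - j0.1968.
Step 5 — Magnitude: |H| = 0.9796 (-0.2 dB); phase: φ = -11.6°.

|H| = 0.9796 (-0.2 dB), φ = -11.6°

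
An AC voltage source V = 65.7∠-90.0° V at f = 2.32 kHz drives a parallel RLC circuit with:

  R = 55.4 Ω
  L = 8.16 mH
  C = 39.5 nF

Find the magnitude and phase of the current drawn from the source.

Step 1 — Angular frequency: ω = 2π·f = 2π·2320 = 1.458e+04 rad/s.
Step 2 — Component impedances:
  R: Z = R = 55.4 Ω
  L: Z = jωL = j·1.458e+04·0.00816 = 0 + j118.9 Ω
  C: Z = 1/(jωC) = -j/(ω·C) = 0 - j1737 Ω
Step 3 — Parallel combination: 1/Z_total = 1/R + 1/L + 1/C; Z_total = 46.62 + j20.23 Ω = 50.82∠23.5° Ω.
Step 4 — Source phasor: V = 65.7∠-90.0° V = 0 - j65.7 V.
Step 5 — Ohm's law: I = V / Z_total = (0 - j65.7) / (46.62 + j20.23) = -0.5145 - j1.186 A.
Step 6 — Convert to polar: |I| = 1.293 A, ∠I = -113.5°.

I = 1.293∠-113.5° A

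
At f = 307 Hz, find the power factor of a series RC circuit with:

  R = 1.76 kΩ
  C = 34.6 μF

Step 1 — Angular frequency: ω = 2π·f = 2π·307 = 1929 rad/s.
Step 2 — Component impedances:
  R: Z = R = 1760 Ω
  C: Z = 1/(jωC) = -j/(ω·C) = 0 - j14.98 Ω
Step 3 — Series combination: Z_total = R + C = 1760 - j14.98 Ω = 1760∠-0.5° Ω.
Step 4 — Power factor: PF = cos(φ) = Re(Z)/|Z| = 1760/1760 = 1.
Step 5 — Type: Im(Z) = -14.98 ⇒ leading (phase φ = -0.5°).

PF = 1 (leading, φ = -0.5°)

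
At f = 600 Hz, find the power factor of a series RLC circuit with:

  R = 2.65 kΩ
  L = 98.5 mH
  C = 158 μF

Step 1 — Angular frequency: ω = 2π·f = 2π·600 = 3770 rad/s.
Step 2 — Component impedances:
  R: Z = R = 2650 Ω
  L: Z = jωL = j·3770·0.0985 = 0 + j371.3 Ω
  C: Z = 1/(jωC) = -j/(ω·C) = 0 - j1.679 Ω
Step 3 — Series combination: Z_total = R + L + C = 2650 + j369.7 Ω = 2676∠7.9° Ω.
Step 4 — Power factor: PF = cos(φ) = Re(Z)/|Z| = 2650/2675.7 = 0.9904.
Step 5 — Type: Im(Z) = 369.7 ⇒ lagging (phase φ = 7.9°).

PF = 0.9904 (lagging, φ = 7.9°)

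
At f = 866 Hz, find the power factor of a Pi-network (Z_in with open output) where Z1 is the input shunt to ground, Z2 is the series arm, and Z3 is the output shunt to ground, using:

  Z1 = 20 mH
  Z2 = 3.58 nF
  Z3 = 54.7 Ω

Step 1 — Angular frequency: ω = 2π·f = 2π·866 = 5441 rad/s.
Step 2 — Component impedances:
  Z1: Z = jωL = j·5441·0.02 = 0 + j108.8 Ω
  Z2: Z = 1/(jωC) = -j/(ω·C) = 0 - j5.134e+04 Ω
  Z3: Z = R = 54.7 Ω
Step 3 — With open output, the series arm Z2 and the output shunt Z3 appear in series to ground: Z2 + Z3 = 54.7 - j5.134e+04 Ω.
Step 4 — Parallel with input shunt Z1: Z_in = Z1 || (Z2 + Z3) = 0.0002469 + j109.1 Ω = 109.1∠90.0° Ω.
Step 5 — Power factor: PF = cos(φ) = Re(Z)/|Z| = 0.00024686/109.06 = 2.264e-06.
Step 6 — Type: Im(Z) = 109.1 ⇒ lagging (phase φ = 90.0°).

PF = 2.264e-06 (lagging, φ = 90.0°)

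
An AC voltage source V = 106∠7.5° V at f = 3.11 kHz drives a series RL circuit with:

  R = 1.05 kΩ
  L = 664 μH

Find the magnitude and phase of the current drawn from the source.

Step 1 — Angular frequency: ω = 2π·f = 2π·3110 = 1.954e+04 rad/s.
Step 2 — Component impedances:
  R: Z = R = 1050 Ω
  L: Z = jωL = j·1.954e+04·0.000664 = 0 + j12.98 Ω
Step 3 — Series combination: Z_total = R + L = 1050 + j12.98 Ω = 1050∠0.7° Ω.
Step 4 — Source phasor: V = 106∠7.5° V = 105.1 + j13.84 V.
Step 5 — Ohm's law: I = V / Z_total = (105.1 + j13.84) / (1050 + j12.98) = 0.1002 + j0.01194 A.
Step 6 — Convert to polar: |I| = 0.1009 A, ∠I = 6.8°.

I = 0.1009∠6.8° A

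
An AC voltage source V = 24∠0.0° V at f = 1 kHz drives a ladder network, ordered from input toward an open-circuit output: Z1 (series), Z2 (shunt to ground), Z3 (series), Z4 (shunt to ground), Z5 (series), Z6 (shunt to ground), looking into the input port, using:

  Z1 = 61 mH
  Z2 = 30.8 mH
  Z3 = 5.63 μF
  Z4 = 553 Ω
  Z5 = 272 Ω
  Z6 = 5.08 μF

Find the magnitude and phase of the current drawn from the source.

Step 1 — Angular frequency: ω = 2π·f = 2π·1000 = 6283 rad/s.
Step 2 — Component impedances:
  Z1: Z = jωL = j·6283·0.061 = 0 + j383.3 Ω
  Z2: Z = jωL = j·6283·0.0308 = 0 + j193.5 Ω
  Z3: Z = 1/(jωC) = -j/(ω·C) = 0 - j28.27 Ω
  Z4: Z = R = 553 Ω
  Z5: Z = R = 272 Ω
  Z6: Z = 1/(jωC) = -j/(ω·C) = 0 - j31.33 Ω
Step 3 — Ladder network (open output): work backward from the far end, alternating series and parallel combinations. Z_in = 121.6 + j476.2 Ω = 491.5∠75.7° Ω.
Step 4 — Source phasor: V = 24∠0.0° V = 24 V.
Step 5 — Ohm's law: I = V / Z_total = (24) / (121.6 + j476.2) = 0.01208 - j0.04731 A.
Step 6 — Convert to polar: |I| = 0.04883 A, ∠I = -75.7°.

I = 0.04883∠-75.7° A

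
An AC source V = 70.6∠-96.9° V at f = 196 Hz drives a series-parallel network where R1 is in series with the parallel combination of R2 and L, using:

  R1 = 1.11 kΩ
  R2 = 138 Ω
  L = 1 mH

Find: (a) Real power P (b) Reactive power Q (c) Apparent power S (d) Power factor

Step 1 — Angular frequency: ω = 2π·f = 2π·196 = 1232 rad/s.
Step 2 — Component impedances:
  R1: Z = R = 1110 Ω
  R2: Z = R = 138 Ω
  L: Z = jωL = j·1232·0.001 = 0 + j1.232 Ω
Step 3 — Parallel branch: R2 || L = 1/(1/R2 + 1/L) = 0.01099 + j1.231 Ω.
Step 4 — Series with R1: Z_total = R1 + (R2 || L) = 1110 + j1.231 Ω = 1110∠0.1° Ω.
Step 5 — Source phasor: V = 70.6∠-96.9° V = -8.482 - j70.09 V.
Step 6 — Current: I = V / Z = -0.007711 - j0.06313 A = 0.0636∠-97.0° A.
Step 7 — Complex power: S = V·I* = 4.49 + j0.004981 VA.
Step 8 — Real power: P = Re(S) = 4.49 W.
Step 9 — Reactive power: Q = Im(S) = 0.004981 VAR.
Step 10 — Apparent power: |S| = 4.49 VA.
Step 11 — Power factor: PF = P/|S| = 1 (lagging).

(a) P = 4.49 W  (b) Q = 0.004981 VAR  (c) S = 4.49 VA  (d) PF = 1 (lagging)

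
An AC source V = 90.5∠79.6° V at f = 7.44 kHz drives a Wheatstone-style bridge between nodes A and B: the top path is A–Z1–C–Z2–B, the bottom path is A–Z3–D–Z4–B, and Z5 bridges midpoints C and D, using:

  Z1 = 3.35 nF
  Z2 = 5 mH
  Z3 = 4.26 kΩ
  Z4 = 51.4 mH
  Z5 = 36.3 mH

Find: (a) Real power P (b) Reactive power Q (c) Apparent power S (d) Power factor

Step 1 — Angular frequency: ω = 2π·f = 2π·7440 = 4.675e+04 rad/s.
Step 2 — Component impedances:
  Z1: Z = 1/(jωC) = -j/(ω·C) = 0 - j6386 Ω
  Z2: Z = jωL = j·4.675e+04·0.005 = 0 + j233.7 Ω
  Z3: Z = R = 4260 Ω
  Z4: Z = jωL = j·4.675e+04·0.0514 = 0 + j2403 Ω
  Z5: Z = jωL = j·4.675e+04·0.0363 = 0 + j1697 Ω
Step 3 — Bridge requires nodal analysis (the Z5 bridge couples midpoints C and D, so the two paths cannot be reduced to a simple series/parallel combination). Setting node B to ground and injecting 1 A at node A, the 3-node admittance system at A, C, D solves to V_A = Z_AB = 3606 - j1633 Ω = 3958∠-24.4° Ω.
Step 4 — Source phasor: V = 90.5∠79.6° V = 16.34 + j89.01 V.
Step 5 — Current: I = V / Z = -0.00552 + j0.02219 A = 0.02286∠104.0° A.
Step 6 — Complex power: S = V·I* = 1.885 - j0.8538 VA.
Step 7 — Real power: P = Re(S) = 1.885 W.
Step 8 — Reactive power: Q = Im(S) = -0.8538 VAR.
Step 9 — Apparent power: |S| = 2.069 VA.
Step 10 — Power factor: PF = P/|S| = 0.9109 (leading).

(a) P = 1.885 W  (b) Q = -0.8538 VAR  (c) S = 2.069 VA  (d) PF = 0.9109 (leading)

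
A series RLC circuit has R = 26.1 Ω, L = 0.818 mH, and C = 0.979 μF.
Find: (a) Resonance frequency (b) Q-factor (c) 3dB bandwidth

Step 1 — Resonance: ω₀ = 1/√(LC) = 1/√(0.000818·9.79e-07) = 3.534e+04 rad/s.
Step 2 — f₀ = ω₀/(2π) = 5624 Hz.
Step 3 — Series Q: Q = ω₀L/R = 3.534e+04·0.000818/26.1 = 1.108.
Step 4 — Bandwidth: Δω = ω₀/Q = 3.191e+04 rad/s; BW = Δω/(2π) = 5078 Hz.

(a) f₀ = 5624 Hz  (b) Q = 1.108  (c) BW = 5078 Hz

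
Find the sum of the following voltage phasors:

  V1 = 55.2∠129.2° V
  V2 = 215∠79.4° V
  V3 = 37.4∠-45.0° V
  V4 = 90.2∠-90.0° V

Step 1 — Convert each phasor to rectangular form:
  V1 = 55.2·(cos(129.2°) + j·sin(129.2°)) = -34.89 + j42.78 V
  V2 = 215·(cos(79.4°) + j·sin(79.4°)) = 39.55 + j211.3 V
  V3 = 37.4·(cos(-45.0°) + j·sin(-45.0°)) = 26.45 - j26.45 V
  V4 = 90.2·(cos(-90.0°) + j·sin(-90.0°)) = 0 - j90.2 V
Step 2 — Sum components: V_total = 31.11 + j137.5 V.
Step 3 — Convert to polar: |V_total| = 140.9 V, ∠V_total = 77.2°.

V_total = 140.9∠77.2° V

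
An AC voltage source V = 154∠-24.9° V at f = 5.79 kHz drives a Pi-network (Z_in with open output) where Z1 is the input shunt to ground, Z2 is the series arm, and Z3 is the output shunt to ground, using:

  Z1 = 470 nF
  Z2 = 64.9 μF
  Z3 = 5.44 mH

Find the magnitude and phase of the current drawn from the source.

Step 1 — Angular frequency: ω = 2π·f = 2π·5790 = 3.638e+04 rad/s.
Step 2 — Component impedances:
  Z1: Z = 1/(jωC) = -j/(ω·C) = 0 - j58.48 Ω
  Z2: Z = 1/(jωC) = -j/(ω·C) = 0 - j0.4235 Ω
  Z3: Z = jωL = j·3.638e+04·0.00544 = 0 + j197.9 Ω
Step 3 — With open output, the series arm Z2 and the output shunt Z3 appear in series to ground: Z2 + Z3 = 0 + j197.5 Ω.
Step 4 — Parallel with input shunt Z1: Z_in = Z1 || (Z2 + Z3) = 0 - j83.09 Ω = 83.09∠-90.0° Ω.
Step 5 — Source phasor: V = 154∠-24.9° V = 139.7 - j64.84 V.
Step 6 — Ohm's law: I = V / Z_total = (139.7 - j64.84) / (0 - j83.09) = 0.7803 + j1.681 A.
Step 7 — Convert to polar: |I| = 1.853 A, ∠I = 65.1°.

I = 1.853∠65.1° A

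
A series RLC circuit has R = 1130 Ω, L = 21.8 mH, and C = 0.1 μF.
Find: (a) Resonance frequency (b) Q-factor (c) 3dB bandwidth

Step 1 — Resonance condition Im(Z)=0 gives ω₀ = 1/√(LC).
Step 2 — ω₀ = 1/√(0.0218·1e-07) = 2.142e+04 rad/s.
Step 3 — f₀ = ω₀/(2π) = 3409 Hz.
Step 4 — Series Q: Q = ω₀L/R = 2.142e+04·0.0218/1130 = 0.4132.
Step 5 — 3dB bandwidth: Δω = ω₀/Q = 5.183e+04 rad/s; BW = Δω/(2π) = 8250 Hz.

(a) f₀ = 3409 Hz  (b) Q = 0.4132  (c) BW = 8250 Hz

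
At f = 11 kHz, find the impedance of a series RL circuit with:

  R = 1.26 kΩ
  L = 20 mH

Step 1 — Angular frequency: ω = 2π·f = 2π·1.1e+04 = 6.912e+04 rad/s.
Step 2 — Component impedances:
  R: Z = R = 1260 Ω
  L: Z = jωL = j·6.912e+04·0.02 = 0 + j1382 Ω
Step 3 — Series combination: Z_total = R + L = 1260 + j1382 Ω = 1870∠47.7° Ω.

Z = 1260 + j1382 Ω = 1870∠47.7° Ω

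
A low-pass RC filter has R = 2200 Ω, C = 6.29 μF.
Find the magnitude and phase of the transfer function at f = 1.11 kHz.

Step 1 — Angular frequency: ω = 2π·1110 = 6974 rad/s.
Step 2 — Transfer function: H(jω) = 1/(1 + jωRC).
Step 3 — Denominator: 1 + jωRC = 1 + j·6974·2200·6.29e-06 = 1 + j96.51.
Step 4 — H = 0.0001073 - j0.01036.
Step 5 — Magnitude: |H| = 0.01036 (-39.7 dB); phase: φ = -89.4°.

|H| = 0.01036 (-39.7 dB), φ = -89.4°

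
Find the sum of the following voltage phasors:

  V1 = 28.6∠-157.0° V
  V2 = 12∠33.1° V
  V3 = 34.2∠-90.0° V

Step 1 — Convert each phasor to rectangular form:
  V1 = 28.6·(cos(-157.0°) + j·sin(-157.0°)) = -26.33 - j11.17 V
  V2 = 12·(cos(33.1°) + j·sin(33.1°)) = 10.05 + j6.553 V
  V3 = 34.2·(cos(-90.0°) + j·sin(-90.0°)) = 0 - j34.2 V
Step 2 — Sum components: V_total = -16.27 - j38.82 V.
Step 3 — Convert to polar: |V_total| = 42.09 V, ∠V_total = -112.7°.

V_total = 42.09∠-112.7° V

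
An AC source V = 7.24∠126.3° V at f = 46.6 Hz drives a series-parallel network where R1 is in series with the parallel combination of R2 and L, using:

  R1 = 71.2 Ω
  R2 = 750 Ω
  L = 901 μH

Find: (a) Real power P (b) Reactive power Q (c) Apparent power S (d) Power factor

Step 1 — Angular frequency: ω = 2π·f = 2π·46.6 = 292.8 rad/s.
Step 2 — Component impedances:
  R1: Z = R = 71.2 Ω
  R2: Z = R = 750 Ω
  L: Z = jωL = j·292.8·0.000901 = 0 + j0.2638 Ω
Step 3 — Parallel branch: R2 || L = 1/(1/R2 + 1/L) = 9.279e-05 + j0.2638 Ω.
Step 4 — Series with R1: Z_total = R1 + (R2 || L) = 71.2 + j0.2638 Ω = 71.2∠0.2° Ω.
Step 5 — Source phasor: V = 7.24∠126.3° V = -4.286 + j5.835 V.
Step 6 — Current: I = V / Z = -0.05989 + j0.08217 A = 0.1017∠126.1° A.
Step 7 — Complex power: S = V·I* = 0.7362 + j0.002728 VA.
Step 8 — Real power: P = Re(S) = 0.7362 W.
Step 9 — Reactive power: Q = Im(S) = 0.002728 VAR.
Step 10 — Apparent power: |S| = 0.7362 VA.
Step 11 — Power factor: PF = P/|S| = 1 (lagging).

(a) P = 0.7362 W  (b) Q = 0.002728 VAR  (c) S = 0.7362 VA  (d) PF = 1 (lagging)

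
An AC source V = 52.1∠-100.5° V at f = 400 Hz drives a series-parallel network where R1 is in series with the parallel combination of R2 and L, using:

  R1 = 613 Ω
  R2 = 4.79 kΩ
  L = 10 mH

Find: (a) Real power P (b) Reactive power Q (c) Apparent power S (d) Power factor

Step 1 — Angular frequency: ω = 2π·f = 2π·400 = 2513 rad/s.
Step 2 — Component impedances:
  R1: Z = R = 613 Ω
  R2: Z = R = 4790 Ω
  L: Z = jωL = j·2513·0.01 = 0 + j25.13 Ω
Step 3 — Parallel branch: R2 || L = 1/(1/R2 + 1/L) = 0.1319 + j25.13 Ω.
Step 4 — Series with R1: Z_total = R1 + (R2 || L) = 613.1 + j25.13 Ω = 613.6∠2.3° Ω.
Step 5 — Source phasor: V = 52.1∠-100.5° V = -9.494 - j51.23 V.
Step 6 — Current: I = V / Z = -0.01888 - j0.08278 A = 0.0849∠-102.8° A.
Step 7 — Complex power: S = V·I* = 4.42 + j0.1812 VA.
Step 8 — Real power: P = Re(S) = 4.42 W.
Step 9 — Reactive power: Q = Im(S) = 0.1812 VAR.
Step 10 — Apparent power: |S| = 4.423 VA.
Step 11 — Power factor: PF = P/|S| = 0.9992 (lagging).

(a) P = 4.42 W  (b) Q = 0.1812 VAR  (c) S = 4.423 VA  (d) PF = 0.9992 (lagging)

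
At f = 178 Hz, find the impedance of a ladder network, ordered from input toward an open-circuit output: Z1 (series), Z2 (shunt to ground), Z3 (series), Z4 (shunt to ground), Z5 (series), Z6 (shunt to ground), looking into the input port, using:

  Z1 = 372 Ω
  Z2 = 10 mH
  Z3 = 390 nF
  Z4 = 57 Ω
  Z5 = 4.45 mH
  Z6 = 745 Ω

Step 1 — Angular frequency: ω = 2π·f = 2π·178 = 1118 rad/s.
Step 2 — Component impedances:
  Z1: Z = R = 372 Ω
  Z2: Z = jωL = j·1118·0.01 = 0 + j11.18 Ω
  Z3: Z = 1/(jωC) = -j/(ω·C) = 0 - j2293 Ω
  Z4: Z = R = 57 Ω
  Z5: Z = jωL = j·1118·0.00445 = 0 + j4.977 Ω
  Z6: Z = R = 745 Ω
Step 3 — Ladder network (open output): work backward from the far end, alternating series and parallel combinations. Z_in = 372 + j11.24 Ω = 372.2∠1.7° Ω.

Z = 372 + j11.24 Ω = 372.2∠1.7° Ω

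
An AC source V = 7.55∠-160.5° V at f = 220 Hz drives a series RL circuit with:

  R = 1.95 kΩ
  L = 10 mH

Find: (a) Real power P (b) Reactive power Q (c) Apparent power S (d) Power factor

Step 1 — Angular frequency: ω = 2π·f = 2π·220 = 1382 rad/s.
Step 2 — Component impedances:
  R: Z = R = 1950 Ω
  L: Z = jωL = j·1382·0.01 = 0 + j13.82 Ω
Step 3 — Series combination: Z_total = R + L = 1950 + j13.82 Ω = 1950∠0.4° Ω.
Step 4 — Source phasor: V = 7.55∠-160.5° V = -7.117 - j2.52 V.
Step 5 — Current: I = V / Z = -0.003659 - j0.001266 A = 0.003872∠-160.9° A.
Step 6 — Complex power: S = V·I* = 0.02923 + j0.0002072 VA.
Step 7 — Real power: P = Re(S) = 0.02923 W.
Step 8 — Reactive power: Q = Im(S) = 0.0002072 VAR.
Step 9 — Apparent power: |S| = 0.02923 VA.
Step 10 — Power factor: PF = P/|S| = 1 (lagging).

(a) P = 0.02923 W  (b) Q = 0.0002072 VAR  (c) S = 0.02923 VA  (d) PF = 1 (lagging)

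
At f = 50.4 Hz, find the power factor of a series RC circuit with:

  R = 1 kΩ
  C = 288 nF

Step 1 — Angular frequency: ω = 2π·f = 2π·50.4 = 316.7 rad/s.
Step 2 — Component impedances:
  R: Z = R = 1000 Ω
  C: Z = 1/(jωC) = -j/(ω·C) = 0 - j1.096e+04 Ω
Step 3 — Series combination: Z_total = R + C = 1000 - j1.096e+04 Ω = 1.101e+04∠-84.8° Ω.
Step 4 — Power factor: PF = cos(φ) = Re(Z)/|Z| = 1000/11010.2 = 0.09082.
Step 5 — Type: Im(Z) = -1.096e+04 ⇒ leading (phase φ = -84.8°).

PF = 0.09082 (leading, φ = -84.8°)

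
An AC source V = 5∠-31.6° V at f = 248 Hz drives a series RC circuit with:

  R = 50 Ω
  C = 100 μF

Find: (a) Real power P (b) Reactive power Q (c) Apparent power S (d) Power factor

Step 1 — Angular frequency: ω = 2π·f = 2π·248 = 1558 rad/s.
Step 2 — Component impedances:
  R: Z = R = 50 Ω
  C: Z = 1/(jωC) = -j/(ω·C) = 0 - j6.418 Ω
Step 3 — Series combination: Z_total = R + C = 50 - j6.418 Ω = 50.41∠-7.3° Ω.
Step 4 — Source phasor: V = 5∠-31.6° V = 4.259 - j2.62 V.
Step 5 — Current: I = V / Z = 0.09041 - j0.04079 A = 0.09919∠-24.3° A.
Step 6 — Complex power: S = V·I* = 0.4919 - j0.06314 VA.
Step 7 — Real power: P = Re(S) = 0.4919 W.
Step 8 — Reactive power: Q = Im(S) = -0.06314 VAR.
Step 9 — Apparent power: |S| = 0.4959 VA.
Step 10 — Power factor: PF = P/|S| = 0.9919 (leading).

(a) P = 0.4919 W  (b) Q = -0.06314 VAR  (c) S = 0.4959 VA  (d) PF = 0.9919 (leading)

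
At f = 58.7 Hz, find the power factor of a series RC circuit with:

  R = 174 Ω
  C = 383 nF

Step 1 — Angular frequency: ω = 2π·f = 2π·58.7 = 368.8 rad/s.
Step 2 — Component impedances:
  R: Z = R = 174 Ω
  C: Z = 1/(jωC) = -j/(ω·C) = 0 - j7079 Ω
Step 3 — Series combination: Z_total = R + C = 174 - j7079 Ω = 7081∠-88.6° Ω.
Step 4 — Power factor: PF = cos(φ) = Re(Z)/|Z| = 174/7081 = 0.02457.
Step 5 — Type: Im(Z) = -7079 ⇒ leading (phase φ = -88.6°).

PF = 0.02457 (leading, φ = -88.6°)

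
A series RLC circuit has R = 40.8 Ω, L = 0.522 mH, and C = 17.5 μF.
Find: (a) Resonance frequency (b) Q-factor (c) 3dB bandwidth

Step 1 — Resonance: ω₀ = 1/√(LC) = 1/√(0.000522·1.75e-05) = 1.046e+04 rad/s.
Step 2 — f₀ = ω₀/(2π) = 1665 Hz.
Step 3 — Series Q: Q = ω₀L/R = 1.046e+04·0.000522/40.8 = 0.1339.
Step 4 — Bandwidth: Δω = ω₀/Q = 7.816e+04 rad/s; BW = Δω/(2π) = 1.244e+04 Hz.

(a) f₀ = 1665 Hz  (b) Q = 0.1339  (c) BW = 1.244e+04 Hz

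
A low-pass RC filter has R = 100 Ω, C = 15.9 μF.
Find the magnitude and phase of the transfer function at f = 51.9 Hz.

Step 1 — Angular frequency: ω = 2π·51.9 = 326.1 rad/s.
Step 2 — Transfer function: H(jω) = 1/(1 + jωRC).
Step 3 — Denominator: 1 + jωRC = 1 + j·326.1·100·1.59e-05 = 1 + j0.5185.
Step 4 — H = 0.7881 - j0.4086.
Step 5 — Magnitude: |H| = 0.8878 (-1.0 dB); phase: φ = -27.4°.

|H| = 0.8878 (-1.0 dB), φ = -27.4°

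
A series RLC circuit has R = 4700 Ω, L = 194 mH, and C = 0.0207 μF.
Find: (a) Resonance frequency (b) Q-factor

Step 1 — Resonance condition Im(Z)=0 gives ω₀ = 1/√(LC).
Step 2 — ω₀ = 1/√(0.194·2.07e-08) = 1.578e+04 rad/s.
Step 3 — f₀ = ω₀/(2π) = 2512 Hz.
Step 4 — Series Q: Q = ω₀L/R = 1.578e+04·0.194/4700 = 0.6514.

(a) f₀ = 2512 Hz  (b) Q = 0.6514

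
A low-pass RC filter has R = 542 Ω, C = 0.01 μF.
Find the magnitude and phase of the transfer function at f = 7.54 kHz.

Step 1 — Angular frequency: ω = 2π·7540 = 4.738e+04 rad/s.
Step 2 — Transfer function: H(jω) = 1/(1 + jωRC).
Step 3 — Denominator: 1 + jωRC = 1 + j·4.738e+04·542·1e-08 = 1 + j0.2568.
Step 4 — H = 0.9381 - j0.2409.
Step 5 — Magnitude: |H| = 0.9686 (-0.3 dB); phase: φ = -14.4°.

|H| = 0.9686 (-0.3 dB), φ = -14.4°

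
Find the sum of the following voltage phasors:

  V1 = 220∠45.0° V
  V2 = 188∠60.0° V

Step 1 — Convert each phasor to rectangular form:
  V1 = 220·(cos(45.0°) + j·sin(45.0°)) = 155.6 + j155.6 V
  V2 = 188·(cos(60.0°) + j·sin(60.0°)) = 94 + j162.8 V
Step 2 — Sum components: V_total = 249.6 + j318.4 V.
Step 3 — Convert to polar: |V_total| = 404.5 V, ∠V_total = 51.9°.

V_total = 404.5∠51.9° V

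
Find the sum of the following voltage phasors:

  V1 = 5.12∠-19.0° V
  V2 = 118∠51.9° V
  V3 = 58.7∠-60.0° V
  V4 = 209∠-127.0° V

Step 1 — Convert each phasor to rectangular form:
  V1 = 5.12·(cos(-19.0°) + j·sin(-19.0°)) = 4.841 - j1.667 V
  V2 = 118·(cos(51.9°) + j·sin(51.9°)) = 72.81 + j92.86 V
  V3 = 58.7·(cos(-60.0°) + j·sin(-60.0°)) = 29.35 - j50.84 V
  V4 = 209·(cos(-127.0°) + j·sin(-127.0°)) = -125.8 - j166.9 V
Step 2 — Sum components: V_total = -18.78 - j126.6 V.
Step 3 — Convert to polar: |V_total| = 127.9 V, ∠V_total = -98.4°.

V_total = 127.9∠-98.4° V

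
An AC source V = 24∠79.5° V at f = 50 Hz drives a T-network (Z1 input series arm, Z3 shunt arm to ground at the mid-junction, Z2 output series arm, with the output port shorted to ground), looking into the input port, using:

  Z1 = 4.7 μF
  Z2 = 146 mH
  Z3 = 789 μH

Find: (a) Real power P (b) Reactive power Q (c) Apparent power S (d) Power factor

Step 1 — Angular frequency: ω = 2π·f = 2π·50 = 314.2 rad/s.
Step 2 — Component impedances:
  Z1: Z = 1/(jωC) = -j/(ω·C) = 0 - j677.3 Ω
  Z2: Z = jωL = j·314.2·0.146 = 0 + j45.87 Ω
  Z3: Z = jωL = j·314.2·0.000789 = 0 + j0.2479 Ω
Step 3 — With the output port shorted to ground, the output series arm Z2 runs from the junction to ground; the shunt arm Z3 also runs from the junction to ground. They appear in parallel: Z3 || Z2 = 0 + j0.2465 Ω.
Step 4 — Series with input arm Z1: Z_in = Z1 + (Z3 || Z2) = 0 - j677 Ω = 677∠-90.0° Ω.
Step 5 — Source phasor: V = 24∠79.5° V = 4.374 + j23.6 V.
Step 6 — Current: I = V / Z = -0.03486 + j0.00646 A = 0.03545∠169.5° A.
Step 7 — Complex power: S = V·I* = 0 - j0.8508 VA.
Step 8 — Real power: P = Re(S) = 0 W.
Step 9 — Reactive power: Q = Im(S) = -0.8508 VAR.
Step 10 — Apparent power: |S| = 0.8508 VA.
Step 11 — Power factor: PF = P/|S| = 0 (leading).

(a) P = 0 W  (b) Q = -0.8508 VAR  (c) S = 0.8508 VA  (d) PF = 0 (leading)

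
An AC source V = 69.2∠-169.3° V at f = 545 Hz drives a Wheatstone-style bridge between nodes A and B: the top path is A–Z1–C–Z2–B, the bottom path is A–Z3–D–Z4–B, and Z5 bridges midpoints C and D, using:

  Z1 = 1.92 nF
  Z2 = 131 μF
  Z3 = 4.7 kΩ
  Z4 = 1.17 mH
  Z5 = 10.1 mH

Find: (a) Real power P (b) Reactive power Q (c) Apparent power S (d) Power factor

Step 1 — Angular frequency: ω = 2π·f = 2π·545 = 3424 rad/s.
Step 2 — Component impedances:
  Z1: Z = 1/(jωC) = -j/(ω·C) = 0 - j1.521e+05 Ω
  Z2: Z = 1/(jωC) = -j/(ω·C) = 0 - j2.229 Ω
  Z3: Z = R = 4700 Ω
  Z4: Z = jωL = j·3424·0.00117 = 0 + j4.006 Ω
  Z5: Z = jωL = j·3424·0.0101 = 0 + j34.59 Ω
Step 3 — Bridge requires nodal analysis (the Z5 bridge couples midpoints C and D, so the two paths cannot be reduced to a simple series/parallel combination). Setting node B to ground and injecting 1 A at node A, the 3-node admittance system at A, C, D solves to V_A = Z_AB = 4696 - j141.5 Ω = 4698∠-1.7° Ω.
Step 4 — Source phasor: V = 69.2∠-169.3° V = -68 - j12.85 V.
Step 5 — Current: I = V / Z = -0.01438 - j0.00317 A = 0.01473∠-167.6° A.
Step 6 — Complex power: S = V·I* = 1.019 - j0.03071 VA.
Step 7 — Real power: P = Re(S) = 1.019 W.
Step 8 — Reactive power: Q = Im(S) = -0.03071 VAR.
Step 9 — Apparent power: |S| = 1.019 VA.
Step 10 — Power factor: PF = P/|S| = 0.9995 (leading).

(a) P = 1.019 W  (b) Q = -0.03071 VAR  (c) S = 1.019 VA  (d) PF = 0.9995 (leading)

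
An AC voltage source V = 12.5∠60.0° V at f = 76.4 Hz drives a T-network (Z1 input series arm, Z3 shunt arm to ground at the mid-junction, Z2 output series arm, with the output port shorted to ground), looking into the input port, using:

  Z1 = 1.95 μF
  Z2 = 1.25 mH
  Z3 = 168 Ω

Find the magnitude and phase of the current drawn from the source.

Step 1 — Angular frequency: ω = 2π·f = 2π·76.4 = 480 rad/s.
Step 2 — Component impedances:
  Z1: Z = 1/(jωC) = -j/(ω·C) = 0 - j1068 Ω
  Z2: Z = jωL = j·480·0.00125 = 0 + j0.6 Ω
  Z3: Z = R = 168 Ω
Step 3 — With the output port shorted to ground, the output series arm Z2 runs from the junction to ground; the shunt arm Z3 also runs from the junction to ground. They appear in parallel: Z3 || Z2 = 0.002143 + j0.6 Ω.
Step 4 — Series with input arm Z1: Z_in = Z1 + (Z3 || Z2) = 0.002143 - j1068 Ω = 1068∠-90.0° Ω.
Step 5 — Source phasor: V = 12.5∠60.0° V = 6.25 + j10.83 V.
Step 6 — Ohm's law: I = V / Z_total = (6.25 + j10.83) / (0.002143 - j1068) = -0.01014 + j0.005854 A.
Step 7 — Convert to polar: |I| = 0.01171 A, ∠I = 150.0°.

I = 0.01171∠150.0° A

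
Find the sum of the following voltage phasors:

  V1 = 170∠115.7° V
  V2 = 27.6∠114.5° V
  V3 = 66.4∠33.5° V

Step 1 — Convert each phasor to rectangular form:
  V1 = 170·(cos(115.7°) + j·sin(115.7°)) = -73.72 + j153.2 V
  V2 = 27.6·(cos(114.5°) + j·sin(114.5°)) = -11.45 + j25.11 V
  V3 = 66.4·(cos(33.5°) + j·sin(33.5°)) = 55.37 + j36.65 V
Step 2 — Sum components: V_total = -29.8 + j214.9 V.
Step 3 — Convert to polar: |V_total| = 217 V, ∠V_total = 97.9°.

V_total = 217∠97.9° V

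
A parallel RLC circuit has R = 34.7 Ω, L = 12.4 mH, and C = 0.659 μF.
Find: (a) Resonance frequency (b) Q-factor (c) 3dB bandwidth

Step 1 — Resonance: ω₀ = 1/√(LC) = 1/√(0.0124·6.59e-07) = 1.106e+04 rad/s.
Step 2 — f₀ = ω₀/(2π) = 1761 Hz.
Step 3 — Parallel Q: Q = R/(ω₀L) = 34.7/(1.106e+04·0.0124) = 0.253.
Step 4 — Bandwidth: Δω = ω₀/Q = 4.373e+04 rad/s; BW = Δω/(2π) = 6960 Hz.

(a) f₀ = 1761 Hz  (b) Q = 0.253  (c) BW = 6960 Hz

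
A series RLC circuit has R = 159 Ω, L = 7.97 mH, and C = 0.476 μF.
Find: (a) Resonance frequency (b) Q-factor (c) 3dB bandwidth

Step 1 — Resonance: ω₀ = 1/√(LC) = 1/√(0.00797·4.76e-07) = 1.624e+04 rad/s.
Step 2 — f₀ = ω₀/(2π) = 2584 Hz.
Step 3 — Series Q: Q = ω₀L/R = 1.624e+04·0.00797/159 = 0.8138.
Step 4 — Bandwidth: Δω = ω₀/Q = 1.995e+04 rad/s; BW = Δω/(2π) = 3175 Hz.

(a) f₀ = 2584 Hz  (b) Q = 0.8138  (c) BW = 3175 Hz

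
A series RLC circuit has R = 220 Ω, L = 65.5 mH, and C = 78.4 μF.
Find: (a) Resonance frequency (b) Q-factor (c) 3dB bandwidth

Step 1 — Resonance condition Im(Z)=0 gives ω₀ = 1/√(LC).
Step 2 — ω₀ = 1/√(0.0655·7.84e-05) = 441.3 rad/s.
Step 3 — f₀ = ω₀/(2π) = 70.23 Hz.
Step 4 — Series Q: Q = ω₀L/R = 441.3·0.0655/220 = 0.1314.
Step 5 — 3dB bandwidth: Δω = ω₀/Q = 3359 rad/s; BW = Δω/(2π) = 534.6 Hz.

(a) f₀ = 70.23 Hz  (b) Q = 0.1314  (c) BW = 534.6 Hz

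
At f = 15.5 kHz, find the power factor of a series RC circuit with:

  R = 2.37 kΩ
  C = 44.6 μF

Step 1 — Angular frequency: ω = 2π·f = 2π·1.55e+04 = 9.739e+04 rad/s.
Step 2 — Component impedances:
  R: Z = R = 2370 Ω
  C: Z = 1/(jωC) = -j/(ω·C) = 0 - j0.2302 Ω
Step 3 — Series combination: Z_total = R + C = 2370 - j0.2302 Ω = 2370∠-0.0° Ω.
Step 4 — Power factor: PF = cos(φ) = Re(Z)/|Z| = 2370/2370 = 1.
Step 5 — Type: Im(Z) = -0.2302 ⇒ leading (phase φ = -0.0°).

PF = 1 (leading, φ = -0.0°)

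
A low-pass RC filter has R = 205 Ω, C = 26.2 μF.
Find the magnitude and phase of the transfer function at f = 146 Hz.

Step 1 — Angular frequency: ω = 2π·146 = 917.3 rad/s.
Step 2 — Transfer function: H(jω) = 1/(1 + jωRC).
Step 3 — Denominator: 1 + jωRC = 1 + j·917.3·205·2.62e-05 = 1 + j4.927.
Step 4 — H = 0.03956 - j0.1949.
Step 5 — Magnitude: |H| = 0.1989 (-14.0 dB); phase: φ = -78.5°.

|H| = 0.1989 (-14.0 dB), φ = -78.5°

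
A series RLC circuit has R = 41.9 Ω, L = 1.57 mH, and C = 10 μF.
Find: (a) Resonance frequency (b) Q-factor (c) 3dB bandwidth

Step 1 — Resonance: ω₀ = 1/√(LC) = 1/√(0.00157·1e-05) = 7981 rad/s.
Step 2 — f₀ = ω₀/(2π) = 1270 Hz.
Step 3 — Series Q: Q = ω₀L/R = 7981·0.00157/41.9 = 0.299.
Step 4 — Bandwidth: Δω = ω₀/Q = 2.669e+04 rad/s; BW = Δω/(2π) = 4248 Hz.

(a) f₀ = 1270 Hz  (b) Q = 0.299  (c) BW = 4248 Hz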